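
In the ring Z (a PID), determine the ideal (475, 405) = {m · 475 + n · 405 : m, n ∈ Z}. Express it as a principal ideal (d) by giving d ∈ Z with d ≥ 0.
In the PID Z, (a, b) is generated by gcd(a, b). Compute gcd(475, 405) with the extended Euclidean algorithm, tracking rows (r, s, t) with s·475 + t·405 = r:
  row A: (475, 1, 0)   [1·475 + 0·405 = 475]
  row B: (405, 0, 1)   [0·475 + 1·405 = 405]
  475 = 1·405 + 70   → row C = row A − 1·row B = (70, 1, −1)   [check: 1·475 − 1·405 = 70]
  405 = 5·70 + 55   → row D = row B − 5·row C = (55, −5, 6)   [check: −5·475 + 6·405 = 55]
  70 = 1·55 + 15   → row E = row C − 1·row D = (15, 6, −7)   [check: 6·475 − 7·405 = 15]
  55 = 3·15 + 10   → row F = row D − 3·row E = (10, −23, 27)   [check: −23·475 + 27·405 = 10]
  15 = 1·10 + 5   → row G = row E − 1·row F = (5, 29, −34)   [check: 29·475 − 34·405 = 5]
  10 = 2·5 + 0   → remainder 0, stop. gcd = 5 (last nonzero row G).
So gcd(475, 405) = 5, with Bézout identity 29·475 − 34·405 = 5. Containment (⊇): the Bézout identity exhibits 5 as an element of (475, 405), giving (5) ⊆ (475, 405). Containment (⊆): since 5 | 475 and 5 | 405 (475 = 5·95, 405 = 5·81), every Z-linear combination of 475 and 405 is divisible by 5, so (475, 405) ⊆ (5). Therefore (475, 405) = (5), d = 5.

Final answer: (475, 405) = (5); d = 5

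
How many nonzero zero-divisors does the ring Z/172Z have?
Z/172Z has 87 nonzero zero-divisors

In Z/172Z each nonzero element is either a unit (gcd with 172 is 1) or a zero-divisor (gcd > 1). The number of units is φ(172): factorise 172 = 2^2 · 43, so φ(172) = (2^2 − 2^1) · (43 − 1) = 2 · 42 = 84. The nonzero elements number 172 − 1 = 171. Hence the nonzero zero-divisors number 171 − 84 = 87.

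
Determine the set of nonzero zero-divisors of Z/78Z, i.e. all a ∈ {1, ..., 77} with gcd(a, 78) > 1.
An element a ∈ Z/78Z (with a ≠ 0) is a zero-divisor iff gcd(a, 78) > 1 (because a is a unit precisely when gcd(a, n) = 1, and in Z/nZ every nonzero, non-unit element is a zero-divisor). Scan a = 1, ..., 77 and keep those with gcd(a, 78) > 1:
  gcd(2, 78) = 2, gcd(3, 78) = 3, gcd(4, 78) = 2, gcd(6, 78) = 6, gcd(8, 78) = 2, gcd(9, 78) = 3, gcd(10, 78) = 2, gcd(12, 78) = 6, gcd(13, 78) = 13, gcd(14, 78) = 2, gcd(15, 78) = 3, gcd(16, 78) = 2, gcd(18, 78) = 6, gcd(20, 78) = 2, gcd(21, 78) = 3, gcd(22, 78) = 2, gcd(24, 78) = 6, gcd(26, 78) = 26, gcd(27, 78) = 3, gcd(28, 78) = 2, gcd(30, 78) = 6, gcd(32, 78) = 2, gcd(33, 78) = 3, gcd(34, 78) = 2, gcd(36, 78) = 6, gcd(38, 78) = 2, gcd(39, 78) = 39, gcd(40, 78) = 2, gcd(42, 78) = 6, gcd(44, 78) = 2, gcd(45, 78) = 3, gcd(46, 78) = 2, gcd(48, 78) = 6, gcd(50, 78) = 2, gcd(51, 78) = 3, gcd(52, 78) = 26, gcd(54, 78) = 6, gcd(56, 78) = 2, gcd(57, 78) = 3, gcd(58, 78) = 2, gcd(60, 78) = 6, gcd(62, 78) = 2, gcd(63, 78) = 3, gcd(64, 78) = 2, gcd(65, 78) = 13, gcd(66, 78) = 6, gcd(68, 78) = 2, gcd(69, 78) = 3, gcd(70, 78) = 2, gcd(72, 78) = 6, gcd(74, 78) = 2, gcd(75, 78) = 3, gcd(76, 78) = 2.
All other a ∈ {1, ..., 77} have gcd(a, 78) = 1 and are units. So the nonzero zero-divisors are exactly the 53 values of a appearing in this scan.

Final answer: nonzero zero-divisors of Z/78Z = {2, 3, 4, 6, 8, 9, 10, 12, 13, 14, 15, 16, 18, 20, 21, 22, 24, 26, 27, 28, 30, 32, 33, 34, 36, 38, 39, 40, 42, 44, 45, 46, 48, 50, 51, 52, 54, 56, 57, 58, 60, 62, 63, 64, 65, 66, 68, 69, 70, 72, 74, 75, 76}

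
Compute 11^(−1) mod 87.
11^(−1) ≡ 8 (mod 87)

Apply the extended Euclidean algorithm to (87, 11), tracking rows (r, s, t) with s·87 + t·11 = r. Each division r_prev = q·r_cur + r_new produces the new row as (previous row) − q·(current row):
  row A: (87, 1, 0)   [1·87 + 0·11 = 87]
  row B: (11, 0, 1)   [0·87 + 1·11 = 11]
  87 = 7·11 + 10   → row C = row A − 7·row B = (10, 1, −7)   [check: 1·87 − 7·11 = 10]
  11 = 1·10 + 1   → row D = row B − 1·row C = (1, −1, 8)   [check: −1·87 + 8·11 = 1]
  10 = 10·1 + 0   → remainder 0, stop. gcd = 1 (last nonzero row D).
The gcd is 1, so 11 is invertible mod 87. The last nonzero row gives −1·87 + 8·11 = 1, so t = 8. So 11^(−1) ≡ 8 (mod 87). Verify: 11 · 8 = 88 ≡ 1 (mod 87). ✓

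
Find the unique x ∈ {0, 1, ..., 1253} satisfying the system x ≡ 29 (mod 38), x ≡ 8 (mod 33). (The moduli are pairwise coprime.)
x ≡ 371 (mod 1254); the representative in [0, 1254) is 371

The moduli 38, 33 are pairwise coprime, so by the CRT there is a unique solution mod 38·33 = 1254.
Solve by successive substitution. Start with x ≡ 29 (mod 38).
  Combine with x ≡ 8 (mod 33): write x = 29 + 38·t and require 29 + 38·t ≡ 8 (mod 33), i.e. 38·t ≡ 8 − 29 ≡ 12 (mod 33). Since 38^(−1) ≡ 20 (mod 33) (38 ≡ 5 (mod 33)), t ≡ 20·12 ≡ 9 (mod 33). So x ≡ 29 + 38·9 = 371 (mod 1254).
Unique solution in [0, 1254): x = 371.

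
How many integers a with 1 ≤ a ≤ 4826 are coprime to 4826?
The number of a ∈ {1, ..., 4826} with gcd(a, 4826) = 1 is by definition Euler's totient φ(4826). φ is multiplicative, with φ(p^e) = p^e − p^(e−1). Factorise 4826 = 2 · 19 · 127. Then
  φ(4826) = (2 − 1) · (19 − 1) · (127 − 1) = 1 · 18 · 126 = 2268.
So there are 2268 such integers.

Final answer: 2268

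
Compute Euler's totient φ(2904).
φ(2904) = 880

φ is multiplicative, with φ(p^e) = p^e − p^(e−1). Factorise 2904 = 2^3 · 3 · 11^2. Then
  φ(2904) = (2^3 − 2^2) · (3 − 1) · (11^2 − 11^1) = 4 · 2 · 110 = 880.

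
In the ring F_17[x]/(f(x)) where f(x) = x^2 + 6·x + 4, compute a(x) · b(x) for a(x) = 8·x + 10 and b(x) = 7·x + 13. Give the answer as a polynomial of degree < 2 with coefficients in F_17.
Multiply as integer polynomials: a · b = 56·x^2 + 174·x + 130. Reducing coefficients mod 17: a · b ≡ 5·x^2 + 4·x + 11. Now divide by f(x) = x^2 + 6·x + 4 in F_17[x], eliminating the leading term at each step:
  leading term 5·x^2: subtract (5)·f(x) = 5·x^2 + 13·x + 3, leaving 8·x + 8 (coefficients mod 17)
The degree is now < 2, so this is the remainder. Hence a · b ≡ 8·x + 8 in F_17[x]/(f).

Final answer: a · b ≡ 8·x + 8 (mod f(x))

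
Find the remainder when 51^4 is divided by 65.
1

Use repeated squaring. Binary(4) = 100. Walk through the bits of the exponent 4 left-to-right: at each bit after the leading one, square the running value, then multiply by 51 if the bit is 1 (always reducing mod 65):
  bit 1 = 1 (leading): start with 51.
  bit 2 = 0: square 51^2 = 2601 ≡ 1 (mod 65).
  bit 3 = 0: square 1^2 = 1 (mod 65).
Final value: 51^4 ≡ 1 (mod 65).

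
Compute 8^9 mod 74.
6

Use repeated squaring. Binary(9) = 1001. Walk through the bits of the exponent 9 left-to-right: at each bit after the leading one, square the running value, then multiply by 8 if the bit is 1 (always reducing mod 74):
  bit 1 = 1 (leading): start with 8.
  bit 2 = 0: square 8^2 = 64 (mod 74).
  bit 3 = 0: square 64^2 = 4096 ≡ 26 (mod 74).
  bit 4 = 1: square 26^2 = 676 ≡ 10; bit is 1, so multiply 10·8 = 80 ≡ 6 (mod 74).
Final value: 8^9 ≡ 6 (mod 74).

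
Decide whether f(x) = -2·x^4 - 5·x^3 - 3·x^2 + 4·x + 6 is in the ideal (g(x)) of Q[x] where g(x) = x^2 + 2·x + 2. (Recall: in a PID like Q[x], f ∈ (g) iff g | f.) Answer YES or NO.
YES

In Q[x] the ideal (g) consists of all multiples of g, so f ∈ (g) iff g | f, i.e. iff the remainder of f on division by g is 0. Divide f by g (g is monic, so eliminate the leading term of the running remainder at each step):
  leading term -2·x^4: subtract (-2·x^2)·g(x) = -2·x^4 - 4·x^3 - 4·x^2, leaving -x^3 + x^2 + 4·x + 6
  leading term -x^3: subtract (-x)·g(x) = -x^3 - 2·x^2 - 2·x, leaving 3·x^2 + 6·x + 6
  leading term 3·x^2: subtract (3)·g(x) = 3·x^2 + 6·x + 6, leaving 0
The remainder is 0, so f(x) = g(x) · h(x) with h(x) = -2·x^2 - x + 3. Hence g | f, i.e. f ∈ (g).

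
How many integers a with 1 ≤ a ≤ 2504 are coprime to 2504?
The number of a ∈ {1, ..., 2504} with gcd(a, 2504) = 1 is by definition Euler's totient φ(2504). φ is multiplicative, with φ(p^e) = p^e − p^(e−1). Factorise 2504 = 2^3 · 313. Then
  φ(2504) = (2^3 − 2^2) · (313 − 1) = 4 · 312 = 1248.
So there are 1248 such integers.

Final answer: 1248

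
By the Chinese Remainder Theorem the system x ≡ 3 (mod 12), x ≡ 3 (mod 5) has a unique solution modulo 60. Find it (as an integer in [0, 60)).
x ≡ 3 (mod 60); the representative in [0, 60) is 3

The moduli 12, 5 are pairwise coprime, so by the CRT there is a unique solution mod 12·5 = 60.
Solve by successive substitution. Start with x ≡ 3 (mod 12).
  Combine with x ≡ 3 (mod 5): write x = 3 + 12·t and require 3 + 12·t ≡ 3 (mod 5), i.e. 12·t ≡ 3 − 3 ≡ 0 (mod 5). Since 12^(−1) ≡ 3 (mod 5) (12 ≡ 2 (mod 5)), t ≡ 3·0 ≡ 0 (mod 5). So x ≡ 3 + 12·0 = 3 (mod 60).
Unique solution in [0, 60): x = 3.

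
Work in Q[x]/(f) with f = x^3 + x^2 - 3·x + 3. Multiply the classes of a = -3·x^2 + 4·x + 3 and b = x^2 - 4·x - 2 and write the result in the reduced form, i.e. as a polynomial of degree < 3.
a · b ≡ -35·x^2 + 46·x - 63 (mod f(x))

First multiply in Q[x] without reducing: a · b = -3·x^4 + 16·x^3 - 7·x^2 - 20·x - 6. Now divide by f(x) = x^3 + x^2 - 3·x + 3, eliminating the leading term at each step:
  leading term -3·x^4: subtract (-3·x)·f(x) = -3·x^4 - 3·x^3 + 9·x^2 - 9·x, leaving 19·x^3 - 16·x^2 - 11·x - 6
  leading term 19·x^3: subtract (19)·f(x) = 19·x^3 + 19·x^2 - 57·x + 57, leaving -35·x^2 + 46·x - 63
The degree is now < 3, so this is the remainder. Hence a · b ≡ -35·x^2 + 46·x - 63 in Q[x]/(f).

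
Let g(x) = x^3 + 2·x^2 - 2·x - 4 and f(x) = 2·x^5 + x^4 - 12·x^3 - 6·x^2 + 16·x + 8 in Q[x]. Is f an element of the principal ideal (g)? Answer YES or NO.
YES

In Q[x] the ideal (g) consists of all multiples of g, so f ∈ (g) iff g | f, i.e. iff the remainder of f on division by g is 0. Divide f by g (g is monic, so eliminate the leading term of the running remainder at each step):
  leading term 2·x^5: subtract (2·x^2)·g(x) = 2·x^5 + 4·x^4 - 4·x^3 - 8·x^2, leaving -3·x^4 - 8·x^3 + 2·x^2 + 16·x + 8
  leading term -3·x^4: subtract (-3·x)·g(x) = -3·x^4 - 6·x^3 + 6·x^2 + 12·x, leaving -2·x^3 - 4·x^2 + 4·x + 8
  leading term -2·x^3: subtract (-2)·g(x) = -2·x^3 - 4·x^2 + 4·x + 8, leaving 0
The remainder is 0, so f(x) = g(x) · h(x) with h(x) = 2·x^2 - 3·x - 2. Hence g | f, i.e. f ∈ (g).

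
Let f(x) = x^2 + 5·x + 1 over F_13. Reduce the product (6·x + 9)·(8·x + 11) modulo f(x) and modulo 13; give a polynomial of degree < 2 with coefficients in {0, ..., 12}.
Multiply as integer polynomials: a · b = 48·x^2 + 138·x + 99. Reducing coefficients mod 13: a · b ≡ 9·x^2 + 8·x + 8. Now divide by f(x) = x^2 + 5·x + 1 in F_13[x], eliminating the leading term at each step:
  leading term 9·x^2: subtract (9)·f(x) = 9·x^2 + 6·x + 9, leaving 2·x + 12 (coefficients mod 13)
The degree is now < 2, so this is the remainder. Hence a · b ≡ 2·x + 12 in F_13[x]/(f).

Final answer: a · b ≡ 2·x + 12 (mod f(x))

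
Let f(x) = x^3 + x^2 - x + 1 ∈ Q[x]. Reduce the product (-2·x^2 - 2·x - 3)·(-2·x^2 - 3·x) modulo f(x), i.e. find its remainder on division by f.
First multiply in Q[x] without reducing: a · b = 4·x^4 + 10·x^3 + 12·x^2 + 9·x. Now divide by f(x) = x^3 + x^2 - x + 1, eliminating the leading term at each step:
  leading term 4·x^4: subtract (4·x)·f(x) = 4·x^4 + 4·x^3 - 4·x^2 + 4·x, leaving 6·x^3 + 16·x^2 + 5·x
  leading term 6·x^3: subtract (6)·f(x) = 6·x^3 + 6·x^2 - 6·x + 6, leaving 10·x^2 + 11·x - 6
The degree is now < 3, so this is the remainder. Hence a · b ≡ 10·x^2 + 11·x - 6 in Q[x]/(f).

Final answer: a · b ≡ 10·x^2 + 11·x - 6 (mod f(x))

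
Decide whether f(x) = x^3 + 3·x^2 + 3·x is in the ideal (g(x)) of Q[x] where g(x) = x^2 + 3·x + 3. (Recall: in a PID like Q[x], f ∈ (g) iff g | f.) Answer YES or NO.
YES

In Q[x] the ideal (g) consists of all multiples of g, so f ∈ (g) iff g | f, i.e. iff the remainder of f on division by g is 0. Divide f by g (g is monic, so eliminate the leading term of the running remainder at each step):
  leading term x^3: subtract (x)·g(x) = x^3 + 3·x^2 + 3·x, leaving 0
The remainder is 0, so f(x) = g(x) · h(x) with h(x) = x. Hence g | f, i.e. f ∈ (g).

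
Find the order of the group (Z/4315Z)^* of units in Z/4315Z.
|(Z/4315Z)^*| = 3448

(Z/4315Z)^* consists of the classes a with gcd(a, 4315) = 1, so its order is φ(4315). φ is multiplicative, with φ(p^e) = p^e − p^(e−1). Factorise 4315 = 5 · 863. Then
  φ(4315) = (5 − 1) · (863 − 1) = 4 · 862 = 3448.
Thus |(Z/4315Z)^*| = 3448.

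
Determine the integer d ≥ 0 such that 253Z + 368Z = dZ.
(253, 368) = (23); d = 23

In the PID Z, (a, b) is generated by gcd(a, b). Compute gcd(368, 253) with the extended Euclidean algorithm, tracking rows (r, s, t) with s·368 + t·253 = r:
  row A: (368, 1, 0)   [1·368 + 0·253 = 368]
  row B: (253, 0, 1)   [0·368 + 1·253 = 253]
  368 = 1·253 + 115   → row C = row A − 1·row B = (115, 1, −1)   [check: 1·368 − 1·253 = 115]
  253 = 2·115 + 23   → row D = row B − 2·row C = (23, −2, 3)   [check: −2·368 + 3·253 = 23]
  115 = 5·23 + 0   → remainder 0, stop. gcd = 23 (last nonzero row D).
So gcd(253, 368) = 23, with Bézout identity −2·368 + 3·253 = 23. Containment (⊇): the Bézout identity exhibits 23 as an element of (253, 368), giving (23) ⊆ (253, 368). Containment (⊆): since 23 | 253 and 23 | 368 (253 = 23·11, 368 = 23·16), every Z-linear combination of 253 and 368 is divisible by 23, so (253, 368) ⊆ (23). Therefore (253, 368) = (23), d = 23.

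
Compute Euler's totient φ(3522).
φ(3522) = 1172

φ is multiplicative, with φ(p^e) = p^e − p^(e−1). Factorise 3522 = 2 · 3 · 587. Then
  φ(3522) = (2 − 1) · (3 − 1) · (587 − 1) = 1 · 2 · 586 = 1172.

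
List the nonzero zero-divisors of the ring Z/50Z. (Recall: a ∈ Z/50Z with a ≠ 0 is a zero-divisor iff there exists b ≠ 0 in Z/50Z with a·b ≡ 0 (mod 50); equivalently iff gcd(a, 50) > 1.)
An element a ∈ Z/50Z (with a ≠ 0) is a zero-divisor iff gcd(a, 50) > 1 (because a is a unit precisely when gcd(a, n) = 1, and in Z/nZ every nonzero, non-unit element is a zero-divisor). Scan a = 1, ..., 49 and keep those with gcd(a, 50) > 1:
  gcd(2, 50) = 2, gcd(4, 50) = 2, gcd(5, 50) = 5, gcd(6, 50) = 2, gcd(8, 50) = 2, gcd(10, 50) = 10, gcd(12, 50) = 2, gcd(14, 50) = 2, gcd(15, 50) = 5, gcd(16, 50) = 2, gcd(18, 50) = 2, gcd(20, 50) = 10, gcd(22, 50) = 2, gcd(24, 50) = 2, gcd(25, 50) = 25, gcd(26, 50) = 2, gcd(28, 50) = 2, gcd(30, 50) = 10, gcd(32, 50) = 2, gcd(34, 50) = 2, gcd(35, 50) = 5, gcd(36, 50) = 2, gcd(38, 50) = 2, gcd(40, 50) = 10, gcd(42, 50) = 2, gcd(44, 50) = 2, gcd(45, 50) = 5, gcd(46, 50) = 2, gcd(48, 50) = 2.
All other a ∈ {1, ..., 49} have gcd(a, 50) = 1 and are units. So the nonzero zero-divisors are exactly the 29 values of a appearing in this scan.

Final answer: nonzero zero-divisors of Z/50Z = {2, 4, 5, 6, 8, 10, 12, 14, 15, 16, 18, 20, 22, 24, 25, 26, 28, 30, 32, 34, 35, 36, 38, 40, 42, 44, 45, 46, 48}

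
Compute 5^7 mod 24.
Use repeated squaring. Binary(7) = 111. Walk through the bits of the exponent 7 left-to-right: at each bit after the leading one, square the running value, then multiply by 5 if the bit is 1 (always reducing mod 24):
  bit 1 = 1 (leading): start with 5.
  bit 2 = 1: square 5^2 = 25 ≡ 1; bit is 1, so multiply 1·5 = 5 (mod 24).
  bit 3 = 1: square 5^2 = 25 ≡ 1; bit is 1, so multiply 1·5 = 5 (mod 24).
Final value: 5^7 ≡ 5 (mod 24).

Final answer: 5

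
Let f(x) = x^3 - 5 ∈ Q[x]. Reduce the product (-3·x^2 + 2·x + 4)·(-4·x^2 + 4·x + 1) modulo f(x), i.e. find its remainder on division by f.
First multiply in Q[x] without reducing: a · b = 12·x^4 - 20·x^3 - 11·x^2 + 18·x + 4. Now divide by f(x) = x^3 - 5, eliminating the leading term at each step:
  leading term 12·x^4: subtract (12·x)·f(x) = 12·x^4 - 60·x, leaving -20·x^3 - 11·x^2 + 78·x + 4
  leading term -20·x^3: subtract (-20)·f(x) = 100 - 20·x^3, leaving -11·x^2 + 78·x - 96
The degree is now < 3, so this is the remainder. Hence a · b ≡ -11·x^2 + 78·x - 96 in Q[x]/(f).

Final answer: a · b ≡ -11·x^2 + 78·x - 96 (mod f(x))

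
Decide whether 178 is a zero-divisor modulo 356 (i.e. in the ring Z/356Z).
gcd(178, 356) = 178 > 1, so 178 is not a unit in Z/356Z. In Z/nZ every nonzero non-unit is a zero-divisor: explicitly, take b = 356/gcd = 2 ≠ 0 (mod 356); then 178·2 = 356 = 1·356, i.e. 178·2 ≡ 0 (mod 356). So 178 is a zero-divisor.

Final answer: YES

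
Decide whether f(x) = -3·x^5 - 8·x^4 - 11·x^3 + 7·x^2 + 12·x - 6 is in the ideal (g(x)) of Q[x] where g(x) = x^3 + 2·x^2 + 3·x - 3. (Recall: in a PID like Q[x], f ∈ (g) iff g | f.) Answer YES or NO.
In Q[x] the ideal (g) consists of all multiples of g, so f ∈ (g) iff g | f, i.e. iff the remainder of f on division by g is 0. Divide f by g (g is monic, so eliminate the leading term of the running remainder at each step):
  leading term -3·x^5: subtract (-3·x^2)·g(x) = -3·x^5 - 6·x^4 - 9·x^3 + 9·x^2, leaving -2·x^4 - 2·x^3 - 2·x^2 + 12·x - 6
  leading term -2·x^4: subtract (-2·x)·g(x) = -2·x^4 - 4·x^3 - 6·x^2 + 6·x, leaving 2·x^3 + 4·x^2 + 6·x - 6
  leading term 2·x^3: subtract (2)·g(x) = 2·x^3 + 4·x^2 + 6·x - 6, leaving 0
The remainder is 0, so f(x) = g(x) · h(x) with h(x) = -3·x^2 - 2·x + 2. Hence g | f, i.e. f ∈ (g).

Final answer: YES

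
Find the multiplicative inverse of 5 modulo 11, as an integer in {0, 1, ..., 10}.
5^(−1) ≡ 9 (mod 11)

Apply the extended Euclidean algorithm to (11, 5), tracking rows (r, s, t) with s·11 + t·5 = r. Each division r_prev = q·r_cur + r_new produces the new row as (previous row) − q·(current row):
  row A: (11, 1, 0)   [1·11 + 0·5 = 11]
  row B: (5, 0, 1)   [0·11 + 1·5 = 5]
  11 = 2·5 + 1   → row C = row A − 2·row B = (1, 1, −2)   [check: 1·11 − 2·5 = 1]
  5 = 5·1 + 0   → remainder 0, stop. gcd = 1 (last nonzero row C).
The gcd is 1, so 5 is invertible mod 11. The last nonzero row gives 1·11 − 2·5 = 1, so t = −2. So 5^(−1) ≡ −2 ≡ 9 (mod 11). Verify: 5 · 9 = 45 ≡ 1 (mod 11). ✓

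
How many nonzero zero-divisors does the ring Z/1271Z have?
In Z/1271Z each nonzero element is either a unit (gcd with 1271 is 1) or a zero-divisor (gcd > 1). The number of units is φ(1271): factorise 1271 = 31 · 41, so φ(1271) = (31 − 1) · (41 − 1) = 30 · 40 = 1200. The nonzero elements number 1271 − 1 = 1270. Hence the nonzero zero-divisors number 1270 − 1200 = 70.

Final answer: Z/1271Z has 70 nonzero zero-divisors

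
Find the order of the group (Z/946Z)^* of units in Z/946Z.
|(Z/946Z)^*| = 420

(Z/946Z)^* consists of the classes a with gcd(a, 946) = 1, so its order is φ(946). φ is multiplicative, with φ(p^e) = p^e − p^(e−1). Factorise 946 = 2 · 11 · 43. Then
  φ(946) = (2 − 1) · (11 − 1) · (43 − 1) = 1 · 10 · 42 = 420.
Thus |(Z/946Z)^*| = 420.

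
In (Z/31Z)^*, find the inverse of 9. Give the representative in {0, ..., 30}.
Apply the extended Euclidean algorithm to (31, 9), tracking rows (r, s, t) with s·31 + t·9 = r. Each division r_prev = q·r_cur + r_new produces the new row as (previous row) − q·(current row):
  row A: (31, 1, 0)   [1·31 + 0·9 = 31]
  row B: (9, 0, 1)   [0·31 + 1·9 = 9]
  31 = 3·9 + 4   → row C = row A − 3·row B = (4, 1, −3)   [check: 1·31 − 3·9 = 4]
  9 = 2·4 + 1   → row D = row B − 2·row C = (1, −2, 7)   [check: −2·31 + 7·9 = 1]
  4 = 4·1 + 0   → remainder 0, stop. gcd = 1 (last nonzero row D).
The gcd is 1, so 9 is invertible mod 31. The last nonzero row gives −2·31 + 7·9 = 1, so t = 7. So 9^(−1) ≡ 7 (mod 31). Verify: 9 · 7 = 63 ≡ 1 (mod 31). ✓

Final answer: 9^(−1) ≡ 7 (mod 31)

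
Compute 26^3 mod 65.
Use repeated squaring. Binary(3) = 11. Walk through the bits of the exponent 3 left-to-right: at each bit after the leading one, square the running value, then multiply by 26 if the bit is 1 (always reducing mod 65):
  bit 1 = 1 (leading): start with 26.
  bit 2 = 1: square 26^2 = 676 ≡ 26; bit is 1, so multiply 26·26 = 676 ≡ 26 (mod 65).
Final value: 26^3 ≡ 26 (mod 65).

Final answer: 26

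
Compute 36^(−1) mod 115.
Apply the extended Euclidean algorithm to (115, 36), tracking rows (r, s, t) with s·115 + t·36 = r. Each division r_prev = q·r_cur + r_new produces the new row as (previous row) − q·(current row):
  row A: (115, 1, 0)   [1·115 + 0·36 = 115]
  row B: (36, 0, 1)   [0·115 + 1·36 = 36]
  115 = 3·36 + 7   → row C = row A − 3·row B = (7, 1, −3)   [check: 1·115 − 3·36 = 7]
  36 = 5·7 + 1   → row D = row B − 5·row C = (1, −5, 16)   [check: −5·115 + 16·36 = 1]
  7 = 7·1 + 0   → remainder 0, stop. gcd = 1 (last nonzero row D).
The gcd is 1, so 36 is invertible mod 115. The last nonzero row gives −5·115 + 16·36 = 1, so t = 16. So 36^(−1) ≡ 16 (mod 115). Verify: 36 · 16 = 576 ≡ 1 (mod 115). ✓

Final answer: 36^(−1) ≡ 16 (mod 115)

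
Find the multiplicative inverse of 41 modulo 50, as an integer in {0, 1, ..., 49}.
Apply the extended Euclidean algorithm to (50, 41), tracking rows (r, s, t) with s·50 + t·41 = r. Each division r_prev = q·r_cur + r_new produces the new row as (previous row) − q·(current row):
  row A: (50, 1, 0)   [1·50 + 0·41 = 50]
  row B: (41, 0, 1)   [0·50 + 1·41 = 41]
  50 = 1·41 + 9   → row C = row A − 1·row B = (9, 1, −1)   [check: 1·50 − 1·41 = 9]
  41 = 4·9 + 5   → row D = row B − 4·row C = (5, −4, 5)   [check: −4·50 + 5·41 = 5]
  9 = 1·5 + 4   → row E = row C − 1·row D = (4, 5, −6)   [check: 5·50 − 6·41 = 4]
  5 = 1·4 + 1   → row F = row D − 1·row E = (1, −9, 11)   [check: −9·50 + 11·41 = 1]
  4 = 4·1 + 0   → remainder 0, stop. gcd = 1 (last nonzero row F).
The gcd is 1, so 41 is invertible mod 50. The last nonzero row gives −9·50 + 11·41 = 1, so t = 11. So 41^(−1) ≡ 11 (mod 50). Verify: 41 · 11 = 451 ≡ 1 (mod 50). ✓

Final answer: 41^(−1) ≡ 11 (mod 50)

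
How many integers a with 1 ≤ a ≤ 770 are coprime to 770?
240

The number of a ∈ {1, ..., 770} with gcd(a, 770) = 1 is by definition Euler's totient φ(770). φ is multiplicative, with φ(p^e) = p^e − p^(e−1). Factorise 770 = 2 · 5 · 7 · 11. Then
  φ(770) = (2 − 1) · (5 − 1) · (7 − 1) · (11 − 1) = 1 · 4 · 6 · 10 = 240.
So there are 240 such integers.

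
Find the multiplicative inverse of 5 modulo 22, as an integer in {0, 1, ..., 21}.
Apply the extended Euclidean algorithm to (22, 5), tracking rows (r, s, t) with s·22 + t·5 = r. Each division r_prev = q·r_cur + r_new produces the new row as (previous row) − q·(current row):
  row A: (22, 1, 0)   [1·22 + 0·5 = 22]
  row B: (5, 0, 1)   [0·22 + 1·5 = 5]
  22 = 4·5 + 2   → row C = row A − 4·row B = (2, 1, −4)   [check: 1·22 − 4·5 = 2]
  5 = 2·2 + 1   → row D = row B − 2·row C = (1, −2, 9)   [check: −2·22 + 9·5 = 1]
  2 = 2·1 + 0   → remainder 0, stop. gcd = 1 (last nonzero row D).
The gcd is 1, so 5 is invertible mod 22. The last nonzero row gives −2·22 + 9·5 = 1, so t = 9. So 5^(−1) ≡ 9 (mod 22). Verify: 5 · 9 = 45 ≡ 1 (mod 22). ✓

Final answer: 5^(−1) ≡ 9 (mod 22)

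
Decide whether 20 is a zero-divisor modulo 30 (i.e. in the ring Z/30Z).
YES

gcd(20, 30) = 10 > 1, so 20 is not a unit in Z/30Z. In Z/nZ every nonzero non-unit is a zero-divisor: explicitly, take b = 30/gcd = 3 ≠ 0 (mod 30); then 20·3 = 60 = 2·30, i.e. 20·3 ≡ 0 (mod 30). So 20 is a zero-divisor.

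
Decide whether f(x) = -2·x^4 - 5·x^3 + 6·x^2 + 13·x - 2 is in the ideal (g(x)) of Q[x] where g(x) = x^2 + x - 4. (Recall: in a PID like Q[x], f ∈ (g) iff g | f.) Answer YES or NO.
NO

In Q[x] the ideal (g) consists of all multiples of g, so f ∈ (g) iff g | f, i.e. iff the remainder of f on division by g is 0. Divide f by g (g is monic, so eliminate the leading term of the running remainder at each step):
  leading term -2·x^4: subtract (-2·x^2)·g(x) = -2·x^4 - 2·x^3 + 8·x^2, leaving -3·x^3 - 2·x^2 + 13·x - 2
  leading term -3·x^3: subtract (-3·x)·g(x) = -3·x^3 - 3·x^2 + 12·x, leaving x^2 + x - 2
  leading term x^2: subtract (1)·g(x) = x^2 + x - 4, leaving 2
The remainder r(x) = 2 ≠ 0 (and deg r < deg g), so g ∤ f, i.e. f ∉ (g).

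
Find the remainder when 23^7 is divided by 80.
7

Use repeated squaring. Binary(7) = 111. Walk through the bits of the exponent 7 left-to-right: at each bit after the leading one, square the running value, then multiply by 23 if the bit is 1 (always reducing mod 80):
  bit 1 = 1 (leading): start with 23.
  bit 2 = 1: square 23^2 = 529 ≡ 49; bit is 1, so multiply 49·23 = 1127 ≡ 7 (mod 80).
  bit 3 = 1: square 7^2 = 49; bit is 1, so multiply 49·23 = 1127 ≡ 7 (mod 80).
Final value: 23^7 ≡ 7 (mod 80).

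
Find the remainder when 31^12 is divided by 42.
1

Use repeated squaring. Binary(12) = 1100. Walk through the bits of the exponent 12 left-to-right: at each bit after the leading one, square the running value, then multiply by 31 if the bit is 1 (always reducing mod 42):
  bit 1 = 1 (leading): start with 31.
  bit 2 = 1: square 31^2 = 961 ≡ 37; bit is 1, so multiply 37·31 = 1147 ≡ 13 (mod 42).
  bit 3 = 0: square 13^2 = 169 ≡ 1 (mod 42).
  bit 4 = 0: square 1^2 = 1 (mod 42).
Final value: 31^12 ≡ 1 (mod 42).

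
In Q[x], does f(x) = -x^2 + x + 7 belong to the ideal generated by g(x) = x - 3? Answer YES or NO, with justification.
NO

In Q[x] the ideal (g) consists of all multiples of g, so f ∈ (g) iff g | f, i.e. iff the remainder of f on division by g is 0. Divide f by g (g is monic, so eliminate the leading term of the running remainder at each step):
  leading term -x^2: subtract (-x)·g(x) = -x^2 + 3·x, leaving 7 - 2·x
  leading term -2·x: subtract (-2)·g(x) = 6 - 2·x, leaving 1
The remainder r(x) = 1 ≠ 0 (and deg r < deg g), so g ∤ f, i.e. f ∉ (g).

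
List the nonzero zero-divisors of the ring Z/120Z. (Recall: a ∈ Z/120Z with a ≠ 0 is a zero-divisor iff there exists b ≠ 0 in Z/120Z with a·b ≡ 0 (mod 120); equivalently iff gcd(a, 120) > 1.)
nonzero zero-divisors of Z/120Z = {2, 3, 4, 5, 6, 8, 9, 10, 12, 14, 15, 16, 18, 20, 21, 22, 24, 25, 26, 27, 28, 30, 32, 33, 34, 35, 36, 38, 39, 40, 42, 44, 45, 46, 48, 50, 51, 52, 54, 55, 56, 57, 58, 60, 62, 63, 64, 65, 66, 68, 69, 70, 72, 74, 75, 76, 78, 80, 81, 82, 84, 85, 86, 87, 88, 90, 92, 93, 94, 95, 96, 98, 99, 100, 102, 104, 105, 106, 108, 110, 111, 112, 114, 115, 116, 117, 118}

An element a ∈ Z/120Z (with a ≠ 0) is a zero-divisor iff gcd(a, 120) > 1 (because a is a unit precisely when gcd(a, n) = 1, and in Z/nZ every nonzero, non-unit element is a zero-divisor). Scan a = 1, ..., 119 and keep those with gcd(a, 120) > 1:
  gcd(2, 120) = 2, gcd(3, 120) = 3, gcd(4, 120) = 4, gcd(5, 120) = 5, gcd(6, 120) = 6, gcd(8, 120) = 8, gcd(9, 120) = 3, gcd(10, 120) = 10, gcd(12, 120) = 12, gcd(14, 120) = 2, gcd(15, 120) = 15, gcd(16, 120) = 8, gcd(18, 120) = 6, gcd(20, 120) = 20, gcd(21, 120) = 3, gcd(22, 120) = 2, gcd(24, 120) = 24, gcd(25, 120) = 5, gcd(26, 120) = 2, gcd(27, 120) = 3, gcd(28, 120) = 4, gcd(30, 120) = 30, gcd(32, 120) = 8, gcd(33, 120) = 3, gcd(34, 120) = 2, gcd(35, 120) = 5, gcd(36, 120) = 12, gcd(38, 120) = 2, gcd(39, 120) = 3, gcd(40, 120) = 40, gcd(42, 120) = 6, gcd(44, 120) = 4, gcd(45, 120) = 15, gcd(46, 120) = 2, gcd(48, 120) = 24, gcd(50, 120) = 10, gcd(51, 120) = 3, gcd(52, 120) = 4, gcd(54, 120) = 6, gcd(55, 120) = 5, gcd(56, 120) = 8, gcd(57, 120) = 3, gcd(58, 120) = 2, gcd(60, 120) = 60, gcd(62, 120) = 2, gcd(63, 120) = 3, gcd(64, 120) = 8, gcd(65, 120) = 5, gcd(66, 120) = 6, gcd(68, 120) = 4, gcd(69, 120) = 3, gcd(70, 120) = 10, gcd(72, 120) = 24, gcd(74, 120) = 2, gcd(75, 120) = 15, gcd(76, 120) = 4, gcd(78, 120) = 6, gcd(80, 120) = 40, gcd(81, 120) = 3, gcd(82, 120) = 2, gcd(84, 120) = 12, gcd(85, 120) = 5, gcd(86, 120) = 2, gcd(87, 120) = 3, gcd(88, 120) = 8, gcd(90, 120) = 30, gcd(92, 120) = 4, gcd(93, 120) = 3, gcd(94, 120) = 2, gcd(95, 120) = 5, gcd(96, 120) = 24, gcd(98, 120) = 2, gcd(99, 120) = 3, gcd(100, 120) = 20, gcd(102, 120) = 6, gcd(104, 120) = 8, gcd(105, 120) = 15, gcd(106, 120) = 2, gcd(108, 120) = 12, gcd(110, 120) = 10, gcd(111, 120) = 3, gcd(112, 120) = 8, gcd(114, 120) = 6, gcd(115, 120) = 5, gcd(116, 120) = 4, gcd(117, 120) = 3, gcd(118, 120) = 2.
All other a ∈ {1, ..., 119} have gcd(a, 120) = 1 and are units. So the nonzero zero-divisors are exactly the 87 values of a appearing in this scan.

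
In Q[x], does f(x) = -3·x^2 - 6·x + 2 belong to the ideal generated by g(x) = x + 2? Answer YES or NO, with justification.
In Q[x] the ideal (g) consists of all multiples of g, so f ∈ (g) iff g | f, i.e. iff the remainder of f on division by g is 0. Divide f by g (g is monic, so eliminate the leading term of the running remainder at each step):
  leading term -3·x^2: subtract (-3·x)·g(x) = -3·x^2 - 6·x, leaving 2
The remainder r(x) = 2 ≠ 0 (and deg r < deg g), so g ∤ f, i.e. f ∉ (g).

Final answer: NO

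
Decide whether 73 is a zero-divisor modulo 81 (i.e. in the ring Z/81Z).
NO

gcd(73, 81) = 1, so 73 is a unit in Z/81Z (it has a multiplicative inverse). A unit cannot be a zero-divisor: if 73·b ≡ 0 then multiplying both sides by 73^(−1) gives b ≡ 0. So 73 is not a zero-divisor.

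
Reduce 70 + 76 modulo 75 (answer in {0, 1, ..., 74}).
Reduce the summands first: 76 ≡ 1 (mod 75), so 70 + 76 ≡ 70 + 1 (mod 75). 70 + 1 = 71; 71 = 0·75 + 71, so (70 + 76) mod 75 = 71.

Final answer: 71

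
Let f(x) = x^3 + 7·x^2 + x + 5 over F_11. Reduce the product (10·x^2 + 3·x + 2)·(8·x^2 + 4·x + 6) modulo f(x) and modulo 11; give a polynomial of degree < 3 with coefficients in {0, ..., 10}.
a · b ≡ 4·x^2 + x + 6 (mod f(x))

Multiply as integer polynomials: a · b = 80·x^4 + 64·x^3 + 88·x^2 + 26·x + 12. Reducing coefficients mod 11: a · b ≡ 3·x^4 + 9·x^3 + 4·x + 1. Now divide by f(x) = x^3 + 7·x^2 + x + 5 in F_11[x], eliminating the leading term at each step:
  leading term 3·x^4: subtract (3·x)·f(x) = 3·x^4 + 10·x^3 + 3·x^2 + 4·x, leaving 10·x^3 + 8·x^2 + 1 (coefficients mod 11)
  leading term 10·x^3: subtract (10)·f(x) = 10·x^3 + 4·x^2 + 10·x + 6, leaving 4·x^2 + x + 6 (coefficients mod 11)
The degree is now < 3, so this is the remainder. Hence a · b ≡ 4·x^2 + x + 6 in F_11[x]/(f).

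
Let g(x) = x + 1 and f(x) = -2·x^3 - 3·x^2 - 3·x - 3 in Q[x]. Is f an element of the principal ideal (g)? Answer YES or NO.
NO

In Q[x] the ideal (g) consists of all multiples of g, so f ∈ (g) iff g | f, i.e. iff the remainder of f on division by g is 0. Divide f by g (g is monic, so eliminate the leading term of the running remainder at each step):
  leading term -2·x^3: subtract (-2·x^2)·g(x) = -2·x^3 - 2·x^2, leaving -x^2 - 3·x - 3
  leading term -x^2: subtract (-x)·g(x) = -x^2 - x, leaving -2·x - 3
  leading term -2·x: subtract (-2)·g(x) = -2·x - 2, leaving -1
The remainder r(x) = -1 ≠ 0 (and deg r < deg g), so g ∤ f, i.e. f ∉ (g).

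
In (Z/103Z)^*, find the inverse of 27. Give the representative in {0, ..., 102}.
Apply the extended Euclidean algorithm to (103, 27), tracking rows (r, s, t) with s·103 + t·27 = r. Each division r_prev = q·r_cur + r_new produces the new row as (previous row) − q·(current row):
  row A: (103, 1, 0)   [1·103 + 0·27 = 103]
  row B: (27, 0, 1)   [0·103 + 1·27 = 27]
  103 = 3·27 + 22   → row C = row A − 3·row B = (22, 1, −3)   [check: 1·103 − 3·27 = 22]
  27 = 1·22 + 5   → row D = row B − 1·row C = (5, −1, 4)   [check: −1·103 + 4·27 = 5]
  22 = 4·5 + 2   → row E = row C − 4·row D = (2, 5, −19)   [check: 5·103 − 19·27 = 2]
  5 = 2·2 + 1   → row F = row D − 2·row E = (1, −11, 42)   [check: −11·103 + 42·27 = 1]
  2 = 2·1 + 0   → remainder 0, stop. gcd = 1 (last nonzero row F).
The gcd is 1, so 27 is invertible mod 103. The last nonzero row gives −11·103 + 42·27 = 1, so t = 42. So 27^(−1) ≡ 42 (mod 103). Verify: 27 · 42 = 1134 ≡ 1 (mod 103). ✓

Final answer: 27^(−1) ≡ 42 (mod 103)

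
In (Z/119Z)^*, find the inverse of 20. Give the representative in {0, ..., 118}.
20^(−1) ≡ 6 (mod 119)

Apply the extended Euclidean algorithm to (119, 20), tracking rows (r, s, t) with s·119 + t·20 = r. Each division r_prev = q·r_cur + r_new produces the new row as (previous row) − q·(current row):
  row A: (119, 1, 0)   [1·119 + 0·20 = 119]
  row B: (20, 0, 1)   [0·119 + 1·20 = 20]
  119 = 5·20 + 19   → row C = row A − 5·row B = (19, 1, −5)   [check: 1·119 − 5·20 = 19]
  20 = 1·19 + 1   → row D = row B − 1·row C = (1, −1, 6)   [check: −1·119 + 6·20 = 1]
  19 = 19·1 + 0   → remainder 0, stop. gcd = 1 (last nonzero row D).
The gcd is 1, so 20 is invertible mod 119. The last nonzero row gives −1·119 + 6·20 = 1, so t = 6. So 20^(−1) ≡ 6 (mod 119). Verify: 20 · 6 = 120 ≡ 1 (mod 119). ✓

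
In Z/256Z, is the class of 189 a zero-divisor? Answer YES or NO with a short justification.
gcd(189, 256) = 1, so 189 is a unit in Z/256Z (it has a multiplicative inverse). A unit cannot be a zero-divisor: if 189·b ≡ 0 then multiplying both sides by 189^(−1) gives b ≡ 0. So 189 is not a zero-divisor.

Final answer: NO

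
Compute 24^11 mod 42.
12

Use repeated squaring. Binary(11) = 1011. Walk through the bits of the exponent 11 left-to-right: at each bit after the leading one, square the running value, then multiply by 24 if the bit is 1 (always reducing mod 42):
  bit 1 = 1 (leading): start with 24.
  bit 2 = 0: square 24^2 = 576 ≡ 30 (mod 42).
  bit 3 = 1: square 30^2 = 900 ≡ 18; bit is 1, so multiply 18·24 = 432 ≡ 12 (mod 42).
  bit 4 = 1: square 12^2 = 144 ≡ 18; bit is 1, so multiply 18·24 = 432 ≡ 12 (mod 42).
Final value: 24^11 ≡ 12 (mod 42).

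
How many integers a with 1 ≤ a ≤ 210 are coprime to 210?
48

The number of a ∈ {1, ..., 210} with gcd(a, 210) = 1 is by definition Euler's totient φ(210). φ is multiplicative, with φ(p^e) = p^e − p^(e−1). Factorise 210 = 2 · 3 · 5 · 7. Then
  φ(210) = (2 − 1) · (3 − 1) · (5 − 1) · (7 − 1) = 1 · 2 · 4 · 6 = 48.
So there are 48 such integers.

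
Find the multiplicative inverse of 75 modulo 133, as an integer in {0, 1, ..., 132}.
Apply the extended Euclidean algorithm to (133, 75), tracking rows (r, s, t) with s·133 + t·75 = r. Each division r_prev = q·r_cur + r_new produces the new row as (previous row) − q·(current row):
  row A: (133, 1, 0)   [1·133 + 0·75 = 133]
  row B: (75, 0, 1)   [0·133 + 1·75 = 75]
  133 = 1·75 + 58   → row C = row A − 1·row B = (58, 1, −1)   [check: 1·133 − 1·75 = 58]
  75 = 1·58 + 17   → row D = row B − 1·row C = (17, −1, 2)   [check: −1·133 + 2·75 = 17]
  58 = 3·17 + 7   → row E = row C − 3·row D = (7, 4, −7)   [check: 4·133 − 7·75 = 7]
  17 = 2·7 + 3   → row F = row D − 2·row E = (3, −9, 16)   [check: −9·133 + 16·75 = 3]
  7 = 2·3 + 1   → row G = row E − 2·row F = (1, 22, −39)   [check: 22·133 − 39·75 = 1]
  3 = 3·1 + 0   → remainder 0, stop. gcd = 1 (last nonzero row G).
The gcd is 1, so 75 is invertible mod 133. The last nonzero row gives 22·133 − 39·75 = 1, so t = −39. So 75^(−1) ≡ −39 ≡ 94 (mod 133). Verify: 75 · 94 = 7050 ≡ 1 (mod 133). ✓

Final answer: 75^(−1) ≡ 94 (mod 133)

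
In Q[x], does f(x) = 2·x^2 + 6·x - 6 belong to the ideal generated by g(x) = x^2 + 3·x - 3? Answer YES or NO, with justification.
In Q[x] the ideal (g) consists of all multiples of g, so f ∈ (g) iff g | f, i.e. iff the remainder of f on division by g is 0. Divide f by g (g is monic, so eliminate the leading term of the running remainder at each step):
  leading term 2·x^2: subtract (2)·g(x) = 2·x^2 + 6·x - 6, leaving 0
The remainder is 0, so f(x) = g(x) · h(x) with h(x) = 2. Hence g | f, i.e. f ∈ (g).

Final answer: YES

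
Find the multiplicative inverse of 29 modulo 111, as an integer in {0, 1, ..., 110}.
29^(−1) ≡ 23 (mod 111)

Apply the extended Euclidean algorithm to (111, 29), tracking rows (r, s, t) with s·111 + t·29 = r. Each division r_prev = q·r_cur + r_new produces the new row as (previous row) − q·(current row):
  row A: (111, 1, 0)   [1·111 + 0·29 = 111]
  row B: (29, 0, 1)   [0·111 + 1·29 = 29]
  111 = 3·29 + 24   → row C = row A − 3·row B = (24, 1, −3)   [check: 1·111 − 3·29 = 24]
  29 = 1·24 + 5   → row D = row B − 1·row C = (5, −1, 4)   [check: −1·111 + 4·29 = 5]
  24 = 4·5 + 4   → row E = row C − 4·row D = (4, 5, −19)   [check: 5·111 − 19·29 = 4]
  5 = 1·4 + 1   → row F = row D − 1·row E = (1, −6, 23)   [check: −6·111 + 23·29 = 1]
  4 = 4·1 + 0   → remainder 0, stop. gcd = 1 (last nonzero row F).
The gcd is 1, so 29 is invertible mod 111. The last nonzero row gives −6·111 + 23·29 = 1, so t = 23. So 29^(−1) ≡ 23 (mod 111). Verify: 29 · 23 = 667 ≡ 1 (mod 111). ✓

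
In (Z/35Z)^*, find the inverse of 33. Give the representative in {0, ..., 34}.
Apply the extended Euclidean algorithm to (35, 33), tracking rows (r, s, t) with s·35 + t·33 = r. Each division r_prev = q·r_cur + r_new produces the new row as (previous row) − q·(current row):
  row A: (35, 1, 0)   [1·35 + 0·33 = 35]
  row B: (33, 0, 1)   [0·35 + 1·33 = 33]
  35 = 1·33 + 2   → row C = row A − 1·row B = (2, 1, −1)   [check: 1·35 − 1·33 = 2]
  33 = 16·2 + 1   → row D = row B − 16·row C = (1, −16, 17)   [check: −16·35 + 17·33 = 1]
  2 = 2·1 + 0   → remainder 0, stop. gcd = 1 (last nonzero row D).
The gcd is 1, so 33 is invertible mod 35. The last nonzero row gives −16·35 + 17·33 = 1, so t = 17. So 33^(−1) ≡ 17 (mod 35). Verify: 33 · 17 = 561 ≡ 1 (mod 35). ✓

Final answer: 33^(−1) ≡ 17 (mod 35)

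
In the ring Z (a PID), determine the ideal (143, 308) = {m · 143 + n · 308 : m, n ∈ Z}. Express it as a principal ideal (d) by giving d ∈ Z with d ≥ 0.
In the PID Z, (a, b) is generated by gcd(a, b). Compute gcd(308, 143) with the extended Euclidean algorithm, tracking rows (r, s, t) with s·308 + t·143 = r:
  row A: (308, 1, 0)   [1·308 + 0·143 = 308]
  row B: (143, 0, 1)   [0·308 + 1·143 = 143]
  308 = 2·143 + 22   → row C = row A − 2·row B = (22, 1, −2)   [check: 1·308 − 2·143 = 22]
  143 = 6·22 + 11   → row D = row B − 6·row C = (11, −6, 13)   [check: −6·308 + 13·143 = 11]
  22 = 2·11 + 0   → remainder 0, stop. gcd = 11 (last nonzero row D).
So gcd(143, 308) = 11, with Bézout identity −6·308 + 13·143 = 11. Containment (⊇): the Bézout identity exhibits 11 as an element of (143, 308), giving (11) ⊆ (143, 308). Containment (⊆): since 11 | 143 and 11 | 308 (143 = 11·13, 308 = 11·28), every Z-linear combination of 143 and 308 is divisible by 11, so (143, 308) ⊆ (11). Therefore (143, 308) = (11), d = 11.

Final answer: (143, 308) = (11); d = 11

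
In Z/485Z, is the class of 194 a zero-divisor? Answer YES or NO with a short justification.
gcd(194, 485) = 97 > 1, so 194 is not a unit in Z/485Z. In Z/nZ every nonzero non-unit is a zero-divisor: explicitly, take b = 485/gcd = 5 ≠ 0 (mod 485); then 194·5 = 970 = 2·485, i.e. 194·5 ≡ 0 (mod 485). So 194 is a zero-divisor.

Final answer: YES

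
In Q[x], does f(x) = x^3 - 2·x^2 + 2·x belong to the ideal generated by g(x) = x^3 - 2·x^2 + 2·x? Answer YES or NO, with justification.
In Q[x] the ideal (g) consists of all multiples of g, so f ∈ (g) iff g | f, i.e. iff the remainder of f on division by g is 0. Divide f by g (g is monic, so eliminate the leading term of the running remainder at each step):
  leading term x^3: subtract (1)·g(x) = x^3 - 2·x^2 + 2·x, leaving 0
The remainder is 0, so f(x) = g(x) · h(x) with h(x) = 1. Hence g | f, i.e. f ∈ (g).

Final answer: YES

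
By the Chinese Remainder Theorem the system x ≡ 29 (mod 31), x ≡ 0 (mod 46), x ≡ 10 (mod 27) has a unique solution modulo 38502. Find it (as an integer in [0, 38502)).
The moduli 31, 46, 27 are pairwise coprime, so by the CRT there is a unique solution mod 31·46·27 = 38502.
Solve by successive substitution. Start with x ≡ 29 (mod 31).
  Combine with x ≡ 0 (mod 46): write x = 29 + 31·t and require 29 + 31·t ≡ 0 (mod 46), i.e. 31·t ≡ 0 − 29 ≡ 17 (mod 46). Since 31^(−1) ≡ 3 (mod 46), t ≡ 3·17 ≡ 5 (mod 46). So x ≡ 29 + 31·5 = 184 (mod 1426).
  Combine with x ≡ 10 (mod 27): write x = 184 + 1426·t and require 184 + 1426·t ≡ 10 (mod 27), i.e. 1426·t ≡ 10 − 184 ≡ 15 (mod 27). Since 1426^(−1) ≡ 16 (mod 27) (1426 ≡ 22 (mod 27)), t ≡ 16·15 ≡ 24 (mod 27). So x ≡ 184 + 1426·24 = 34408 (mod 38502).
Unique solution in [0, 38502): x = 34408.

Final answer: x ≡ 34408 (mod 38502); the representative in [0, 38502) is 34408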